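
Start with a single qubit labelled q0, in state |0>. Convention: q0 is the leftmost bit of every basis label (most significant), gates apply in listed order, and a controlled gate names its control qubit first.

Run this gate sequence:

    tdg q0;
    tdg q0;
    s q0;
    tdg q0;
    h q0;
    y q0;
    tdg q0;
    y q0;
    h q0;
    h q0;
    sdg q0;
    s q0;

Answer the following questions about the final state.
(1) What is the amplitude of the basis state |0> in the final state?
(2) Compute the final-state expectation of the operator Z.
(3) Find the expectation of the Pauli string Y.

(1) The final state's coefficient on |0> equals -sqrt(2)*exp(3*I*pi/4)/2. Key observation: the block from step 9 through step 10 cancels to the identity and can be dropped.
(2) In the final state, Z has expectation 0.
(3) The expectation value of Y is sqrt(2)/2.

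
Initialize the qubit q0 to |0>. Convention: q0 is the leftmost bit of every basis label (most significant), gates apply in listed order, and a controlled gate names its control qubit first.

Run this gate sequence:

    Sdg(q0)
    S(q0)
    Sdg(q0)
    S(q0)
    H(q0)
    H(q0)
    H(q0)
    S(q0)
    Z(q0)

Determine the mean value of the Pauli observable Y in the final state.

In the final state, Y has expectation -1. Key observation: the block from step 1 through step 4 cancels to the identity and can be dropped.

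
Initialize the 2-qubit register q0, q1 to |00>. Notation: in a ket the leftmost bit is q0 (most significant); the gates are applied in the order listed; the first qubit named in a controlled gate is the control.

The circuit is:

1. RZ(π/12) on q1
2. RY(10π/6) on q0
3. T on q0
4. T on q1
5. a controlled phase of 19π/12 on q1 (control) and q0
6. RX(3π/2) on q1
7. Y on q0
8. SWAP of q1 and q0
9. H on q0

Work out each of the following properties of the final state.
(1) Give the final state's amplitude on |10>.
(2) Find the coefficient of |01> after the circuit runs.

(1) |10> carries amplitude (1 + I)*exp(5*I*pi/24)/4 in the final state.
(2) The final state's coefficient on |01> equals sqrt(3)*(1 - I)*exp(23*I*pi/24)/4.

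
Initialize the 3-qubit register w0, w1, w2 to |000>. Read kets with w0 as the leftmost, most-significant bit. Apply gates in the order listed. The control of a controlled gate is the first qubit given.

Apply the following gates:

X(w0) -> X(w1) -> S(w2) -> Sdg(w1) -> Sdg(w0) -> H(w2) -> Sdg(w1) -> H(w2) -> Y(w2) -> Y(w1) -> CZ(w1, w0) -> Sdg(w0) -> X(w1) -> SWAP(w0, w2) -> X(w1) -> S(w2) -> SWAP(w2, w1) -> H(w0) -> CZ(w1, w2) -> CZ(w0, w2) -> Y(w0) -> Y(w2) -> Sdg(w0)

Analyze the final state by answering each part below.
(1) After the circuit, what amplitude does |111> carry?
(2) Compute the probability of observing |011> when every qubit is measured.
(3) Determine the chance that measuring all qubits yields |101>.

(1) |111> carries amplitude -sqrt(2)/2 in the final state.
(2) Outcome |011> occurs with probability 1/2.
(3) Outcome |101> occurs with probability 0.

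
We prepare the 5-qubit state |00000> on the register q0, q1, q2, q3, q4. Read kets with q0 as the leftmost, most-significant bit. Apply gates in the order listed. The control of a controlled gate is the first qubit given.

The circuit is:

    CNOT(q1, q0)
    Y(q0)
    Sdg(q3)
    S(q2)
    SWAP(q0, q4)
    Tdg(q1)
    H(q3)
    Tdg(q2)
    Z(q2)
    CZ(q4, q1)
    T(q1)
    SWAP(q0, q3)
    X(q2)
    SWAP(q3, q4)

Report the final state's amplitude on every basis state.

The final amplitudes are sqrt(2)*I/2 on |00110>, sqrt(2)*I/2 on |10110>, and 0 on every other basis state.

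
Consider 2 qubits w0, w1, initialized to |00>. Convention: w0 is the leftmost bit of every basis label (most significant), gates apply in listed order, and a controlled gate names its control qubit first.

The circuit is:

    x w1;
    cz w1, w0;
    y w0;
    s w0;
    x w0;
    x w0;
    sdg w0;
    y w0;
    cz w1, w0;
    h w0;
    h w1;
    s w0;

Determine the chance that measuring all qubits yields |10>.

A full measurement returns |10> with probability 1/4. Key observation: steps 2-9 multiply out to the identity, so the circuit reduces to the remaining gates.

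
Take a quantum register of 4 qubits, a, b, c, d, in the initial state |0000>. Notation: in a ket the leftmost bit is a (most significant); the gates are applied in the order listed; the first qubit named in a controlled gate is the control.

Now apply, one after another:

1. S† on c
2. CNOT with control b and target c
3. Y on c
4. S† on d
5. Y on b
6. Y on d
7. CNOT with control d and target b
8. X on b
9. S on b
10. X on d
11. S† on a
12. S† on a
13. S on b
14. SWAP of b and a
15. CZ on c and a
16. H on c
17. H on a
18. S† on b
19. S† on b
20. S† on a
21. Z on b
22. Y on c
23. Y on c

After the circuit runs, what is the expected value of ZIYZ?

The observable ZIYZ averages to 0.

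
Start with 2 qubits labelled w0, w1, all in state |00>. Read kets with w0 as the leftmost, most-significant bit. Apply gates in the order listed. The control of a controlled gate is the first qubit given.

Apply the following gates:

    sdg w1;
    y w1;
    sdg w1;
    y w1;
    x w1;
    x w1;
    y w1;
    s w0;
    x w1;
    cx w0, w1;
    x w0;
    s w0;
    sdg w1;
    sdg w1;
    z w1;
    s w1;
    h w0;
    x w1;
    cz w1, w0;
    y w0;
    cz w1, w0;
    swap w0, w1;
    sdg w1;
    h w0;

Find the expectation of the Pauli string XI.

In the final state, XI has expectation -1. Key observation: steps 4-7 multiply out to the identity, so the circuit reduces to the remaining gates.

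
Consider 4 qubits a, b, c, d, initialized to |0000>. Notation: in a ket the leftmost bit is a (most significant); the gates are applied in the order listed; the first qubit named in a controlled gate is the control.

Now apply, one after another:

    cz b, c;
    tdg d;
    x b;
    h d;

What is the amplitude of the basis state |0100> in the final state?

The final state's coefficient on |0100> equals sqrt(2)/2.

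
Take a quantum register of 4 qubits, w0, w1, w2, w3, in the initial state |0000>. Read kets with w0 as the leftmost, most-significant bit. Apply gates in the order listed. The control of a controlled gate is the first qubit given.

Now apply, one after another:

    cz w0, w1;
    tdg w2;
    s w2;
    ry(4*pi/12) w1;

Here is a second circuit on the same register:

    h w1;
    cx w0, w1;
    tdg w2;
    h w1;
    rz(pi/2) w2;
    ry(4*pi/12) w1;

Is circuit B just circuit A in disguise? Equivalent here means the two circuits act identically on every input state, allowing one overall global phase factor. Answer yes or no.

Yes, they are equivalent — the unitaries differ by at most a global phase.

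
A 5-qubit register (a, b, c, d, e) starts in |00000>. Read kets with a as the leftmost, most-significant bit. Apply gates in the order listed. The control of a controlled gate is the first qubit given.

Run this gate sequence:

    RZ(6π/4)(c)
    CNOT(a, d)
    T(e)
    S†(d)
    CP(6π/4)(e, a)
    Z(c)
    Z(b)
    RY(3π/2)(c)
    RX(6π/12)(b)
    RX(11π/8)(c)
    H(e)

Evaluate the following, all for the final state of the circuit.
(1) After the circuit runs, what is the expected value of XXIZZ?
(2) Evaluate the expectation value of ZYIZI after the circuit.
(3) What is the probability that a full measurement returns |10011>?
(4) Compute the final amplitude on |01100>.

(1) In the final state, XXIZZ has expectation 0.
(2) In the final state, ZYIZI has expectation -1.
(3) Outcome |10011> occurs with probability 0.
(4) The amplitude on |01100> is -sqrt(2)*exp(7*I*pi/16)/4.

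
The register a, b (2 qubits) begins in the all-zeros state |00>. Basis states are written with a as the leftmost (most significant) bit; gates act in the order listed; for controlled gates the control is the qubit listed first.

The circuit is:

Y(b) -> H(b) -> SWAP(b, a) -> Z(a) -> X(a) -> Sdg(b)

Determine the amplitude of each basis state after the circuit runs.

The resulting statevector has amplitude sqrt(2)*I/2 on |00>, 0 on |01>, sqrt(2)*I/2 on |10>, 0 on |11>.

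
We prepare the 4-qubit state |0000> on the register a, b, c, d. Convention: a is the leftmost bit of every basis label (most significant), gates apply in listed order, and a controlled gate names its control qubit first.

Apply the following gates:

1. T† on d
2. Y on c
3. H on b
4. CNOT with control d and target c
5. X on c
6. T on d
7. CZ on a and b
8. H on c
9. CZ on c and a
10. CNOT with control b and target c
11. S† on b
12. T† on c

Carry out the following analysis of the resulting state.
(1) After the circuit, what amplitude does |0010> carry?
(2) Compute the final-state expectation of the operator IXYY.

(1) The final state's coefficient on |0010> equals exp(I*pi/4)/2.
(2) The observable IXYY averages to 0.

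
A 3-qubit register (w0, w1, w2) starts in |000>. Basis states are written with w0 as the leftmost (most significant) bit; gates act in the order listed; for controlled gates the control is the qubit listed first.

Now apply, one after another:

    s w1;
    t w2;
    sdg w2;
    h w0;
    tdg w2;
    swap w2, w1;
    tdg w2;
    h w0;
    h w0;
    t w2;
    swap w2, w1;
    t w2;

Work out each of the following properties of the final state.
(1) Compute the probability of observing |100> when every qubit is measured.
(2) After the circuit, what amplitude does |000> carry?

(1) A full measurement returns |100> with probability 1/2. Key observation: gates 5-12 undo each other exactly, leaving only the rest of the circuit to track.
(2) |000> carries amplitude sqrt(2)/2 in the final state.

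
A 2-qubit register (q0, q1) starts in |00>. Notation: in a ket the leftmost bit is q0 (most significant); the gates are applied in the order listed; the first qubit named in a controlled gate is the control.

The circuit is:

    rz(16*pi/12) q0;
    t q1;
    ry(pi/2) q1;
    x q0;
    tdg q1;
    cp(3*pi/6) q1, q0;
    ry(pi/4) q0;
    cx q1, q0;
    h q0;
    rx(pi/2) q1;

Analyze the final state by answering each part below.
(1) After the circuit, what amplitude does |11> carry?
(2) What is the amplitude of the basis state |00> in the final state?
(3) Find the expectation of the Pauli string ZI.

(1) The final state's coefficient on |11> equals sqrt(2)*(-sqrt(sqrt(2) + 2)*exp(7*I*pi/12) - sqrt(sqrt(2) + 2)*exp(5*I*pi/6) - sqrt(2 - sqrt(2))*exp(7*I*pi/12) - sqrt(2 - sqrt(2))*exp(5*I*pi/6))/8.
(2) The amplitude on |00> is -sqrt(2)*(1 + exp(I*pi/4))*(-sqrt(sqrt(2) + 2) + sqrt(2 - sqrt(2)))*exp(-11*I*pi/12)/8.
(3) The expectation value of ZI is -sqrt(2)/2.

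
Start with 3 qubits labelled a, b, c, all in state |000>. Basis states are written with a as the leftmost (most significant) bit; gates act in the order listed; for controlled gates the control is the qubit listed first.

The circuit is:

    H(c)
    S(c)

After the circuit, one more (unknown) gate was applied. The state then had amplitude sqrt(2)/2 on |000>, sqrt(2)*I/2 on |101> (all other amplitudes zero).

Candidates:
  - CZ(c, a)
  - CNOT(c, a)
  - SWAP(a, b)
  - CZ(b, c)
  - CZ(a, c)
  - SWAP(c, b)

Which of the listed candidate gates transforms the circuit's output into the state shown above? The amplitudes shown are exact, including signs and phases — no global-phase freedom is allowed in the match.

The applied gate was CNOT(c, a).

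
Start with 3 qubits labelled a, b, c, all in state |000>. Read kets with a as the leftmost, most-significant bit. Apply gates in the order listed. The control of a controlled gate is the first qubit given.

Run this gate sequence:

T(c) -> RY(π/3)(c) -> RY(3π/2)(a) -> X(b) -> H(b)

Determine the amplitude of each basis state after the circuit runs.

The resulting statevector has amplitude -sqrt(3)/4 on |000>, -1/4 on |001>, sqrt(3)/4 on |010>, 1/4 on |011>, sqrt(3)/4 on |100>, 1/4 on |101>, -sqrt(3)/4 on |110>, -1/4 on |111>.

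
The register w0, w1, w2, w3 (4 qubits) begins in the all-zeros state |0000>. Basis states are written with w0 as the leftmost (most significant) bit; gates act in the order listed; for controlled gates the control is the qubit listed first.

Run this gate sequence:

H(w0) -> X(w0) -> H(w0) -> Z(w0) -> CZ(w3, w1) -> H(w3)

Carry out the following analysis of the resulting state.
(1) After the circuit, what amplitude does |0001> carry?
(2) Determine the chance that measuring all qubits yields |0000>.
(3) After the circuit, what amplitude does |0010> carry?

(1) |0001> carries amplitude sqrt(2)/2 in the final state. Key observation: the block from step 1 through step 4 cancels to the identity and can be dropped.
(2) The probability of measuring |0000> is 1/2.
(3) |0010> carries amplitude 0 in the final state.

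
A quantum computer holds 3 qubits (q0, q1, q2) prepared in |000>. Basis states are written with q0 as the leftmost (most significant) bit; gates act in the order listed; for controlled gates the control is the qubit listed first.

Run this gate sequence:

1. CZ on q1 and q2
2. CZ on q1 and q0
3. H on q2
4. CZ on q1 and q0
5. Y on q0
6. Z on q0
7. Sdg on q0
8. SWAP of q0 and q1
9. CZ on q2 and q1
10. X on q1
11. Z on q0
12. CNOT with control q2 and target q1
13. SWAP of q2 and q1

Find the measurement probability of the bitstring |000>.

A full measurement returns |000> with probability 1/2.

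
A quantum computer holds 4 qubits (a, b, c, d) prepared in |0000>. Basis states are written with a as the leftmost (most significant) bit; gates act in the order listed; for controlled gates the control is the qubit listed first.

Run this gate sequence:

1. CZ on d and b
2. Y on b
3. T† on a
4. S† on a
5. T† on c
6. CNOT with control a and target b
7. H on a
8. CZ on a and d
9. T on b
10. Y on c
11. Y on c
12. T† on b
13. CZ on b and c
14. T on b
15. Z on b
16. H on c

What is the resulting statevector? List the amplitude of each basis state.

After the circuit, the state carries amplitude -exp(3*I*pi/4)/2 on |0100>, -exp(3*I*pi/4)/2 on |0110>, -exp(3*I*pi/4)/2 on |1100>, -exp(3*I*pi/4)/2 on |1110>, and 0 on every other basis state. Key observation: the block from step 9 through step 12 cancels to the identity and can be dropped.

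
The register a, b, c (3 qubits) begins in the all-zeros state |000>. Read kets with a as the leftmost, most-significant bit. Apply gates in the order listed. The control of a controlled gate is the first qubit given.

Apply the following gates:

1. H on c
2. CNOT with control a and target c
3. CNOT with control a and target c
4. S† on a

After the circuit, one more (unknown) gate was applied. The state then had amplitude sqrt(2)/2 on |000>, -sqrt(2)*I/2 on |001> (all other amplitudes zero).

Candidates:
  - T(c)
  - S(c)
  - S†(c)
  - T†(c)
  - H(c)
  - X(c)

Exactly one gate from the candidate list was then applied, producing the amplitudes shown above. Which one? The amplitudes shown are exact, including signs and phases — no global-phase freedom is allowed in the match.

It was S†(c) that produced the state shown. Key observation: the block from step 2 through step 3 cancels to the identity and can be dropped.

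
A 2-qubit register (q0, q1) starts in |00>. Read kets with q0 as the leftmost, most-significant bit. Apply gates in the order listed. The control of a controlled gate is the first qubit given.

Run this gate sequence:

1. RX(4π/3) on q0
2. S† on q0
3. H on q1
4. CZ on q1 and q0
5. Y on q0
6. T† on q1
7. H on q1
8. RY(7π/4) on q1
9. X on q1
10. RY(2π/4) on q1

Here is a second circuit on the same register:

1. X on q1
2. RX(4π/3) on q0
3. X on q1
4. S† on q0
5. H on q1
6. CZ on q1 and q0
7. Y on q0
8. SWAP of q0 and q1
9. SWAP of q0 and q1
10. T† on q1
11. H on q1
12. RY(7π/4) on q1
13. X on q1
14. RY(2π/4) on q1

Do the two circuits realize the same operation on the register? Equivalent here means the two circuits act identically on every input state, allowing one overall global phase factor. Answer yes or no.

Yes: on every input state the two circuits agree up to one overall phase factor.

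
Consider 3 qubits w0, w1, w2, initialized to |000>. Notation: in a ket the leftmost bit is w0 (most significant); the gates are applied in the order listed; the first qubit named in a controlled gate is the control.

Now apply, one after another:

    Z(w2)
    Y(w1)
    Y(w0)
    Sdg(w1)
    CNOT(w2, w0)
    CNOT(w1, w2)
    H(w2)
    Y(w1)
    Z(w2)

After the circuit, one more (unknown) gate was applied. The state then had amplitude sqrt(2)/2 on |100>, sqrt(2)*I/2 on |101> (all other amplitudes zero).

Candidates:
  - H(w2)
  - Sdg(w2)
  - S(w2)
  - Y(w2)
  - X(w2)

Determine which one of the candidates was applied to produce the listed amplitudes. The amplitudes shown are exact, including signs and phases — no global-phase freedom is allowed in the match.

It was S(w2) that produced the state shown.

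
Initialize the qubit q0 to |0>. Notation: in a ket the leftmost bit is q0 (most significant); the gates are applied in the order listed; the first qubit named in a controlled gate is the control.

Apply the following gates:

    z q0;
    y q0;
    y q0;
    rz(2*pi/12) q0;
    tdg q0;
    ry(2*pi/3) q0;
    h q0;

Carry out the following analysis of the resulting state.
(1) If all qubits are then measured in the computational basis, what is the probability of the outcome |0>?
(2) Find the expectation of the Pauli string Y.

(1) The probability of measuring |0> is sqrt(3)/4 + 1/2.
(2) The expectation value of Y is 0.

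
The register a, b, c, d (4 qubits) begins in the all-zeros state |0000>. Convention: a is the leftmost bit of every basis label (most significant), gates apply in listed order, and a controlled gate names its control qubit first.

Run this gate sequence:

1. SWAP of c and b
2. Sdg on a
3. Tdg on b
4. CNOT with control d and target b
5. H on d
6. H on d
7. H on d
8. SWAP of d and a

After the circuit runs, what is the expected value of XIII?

The observable XIII averages to 1. Key observation: gates 6-7 undo each other exactly, leaving only the rest of the circuit to track.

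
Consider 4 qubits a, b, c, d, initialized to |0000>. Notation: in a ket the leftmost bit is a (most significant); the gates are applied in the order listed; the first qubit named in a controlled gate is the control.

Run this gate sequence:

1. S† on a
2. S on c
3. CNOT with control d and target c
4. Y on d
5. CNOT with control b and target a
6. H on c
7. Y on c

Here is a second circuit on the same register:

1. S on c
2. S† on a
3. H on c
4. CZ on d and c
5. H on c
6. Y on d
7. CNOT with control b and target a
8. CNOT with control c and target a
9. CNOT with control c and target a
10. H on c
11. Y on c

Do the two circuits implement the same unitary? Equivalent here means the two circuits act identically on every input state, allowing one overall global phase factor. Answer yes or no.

Yes: on every input state the two circuits agree up to one overall phase factor.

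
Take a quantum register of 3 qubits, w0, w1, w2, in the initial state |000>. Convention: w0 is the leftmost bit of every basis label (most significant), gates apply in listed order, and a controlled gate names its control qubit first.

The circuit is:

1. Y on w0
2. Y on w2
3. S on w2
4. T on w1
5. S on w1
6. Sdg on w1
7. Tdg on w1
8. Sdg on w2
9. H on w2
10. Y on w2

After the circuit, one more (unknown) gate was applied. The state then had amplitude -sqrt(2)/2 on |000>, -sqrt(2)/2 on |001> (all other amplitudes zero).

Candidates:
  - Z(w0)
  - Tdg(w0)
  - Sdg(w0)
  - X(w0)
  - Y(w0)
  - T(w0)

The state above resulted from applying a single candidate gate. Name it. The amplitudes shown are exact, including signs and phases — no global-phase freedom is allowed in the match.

It was Y(w0) that produced the state shown.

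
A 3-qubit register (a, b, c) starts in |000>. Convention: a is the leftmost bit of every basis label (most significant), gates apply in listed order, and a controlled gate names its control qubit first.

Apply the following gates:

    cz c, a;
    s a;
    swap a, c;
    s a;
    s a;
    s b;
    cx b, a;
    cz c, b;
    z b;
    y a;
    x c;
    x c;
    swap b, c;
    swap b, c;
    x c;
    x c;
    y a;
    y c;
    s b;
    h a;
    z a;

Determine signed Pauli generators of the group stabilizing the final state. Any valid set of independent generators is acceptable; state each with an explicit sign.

The final state is stabilized by the group generated by -XII, +IZI, -IIZ; other independent generating sets are equally valid.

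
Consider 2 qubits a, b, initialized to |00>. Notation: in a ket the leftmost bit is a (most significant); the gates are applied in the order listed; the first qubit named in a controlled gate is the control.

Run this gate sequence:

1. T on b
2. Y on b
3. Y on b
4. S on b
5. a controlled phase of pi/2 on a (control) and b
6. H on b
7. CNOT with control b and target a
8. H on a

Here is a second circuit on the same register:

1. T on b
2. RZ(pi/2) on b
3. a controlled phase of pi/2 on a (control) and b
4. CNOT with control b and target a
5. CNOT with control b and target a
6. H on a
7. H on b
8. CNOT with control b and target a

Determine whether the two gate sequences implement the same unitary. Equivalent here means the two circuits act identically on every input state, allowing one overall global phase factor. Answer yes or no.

No — the two circuits implement different unitaries, even allowing a global phase.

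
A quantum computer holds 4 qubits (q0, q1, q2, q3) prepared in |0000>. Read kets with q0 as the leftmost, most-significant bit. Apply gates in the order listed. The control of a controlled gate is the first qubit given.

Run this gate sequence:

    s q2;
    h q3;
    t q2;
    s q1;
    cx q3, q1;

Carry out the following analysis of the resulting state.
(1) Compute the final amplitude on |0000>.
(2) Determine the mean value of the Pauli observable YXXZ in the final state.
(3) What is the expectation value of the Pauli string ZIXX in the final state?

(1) |0000> carries amplitude sqrt(2)/2 in the final state.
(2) The observable YXXZ averages to 0.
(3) The expectation value of ZIXX is 0.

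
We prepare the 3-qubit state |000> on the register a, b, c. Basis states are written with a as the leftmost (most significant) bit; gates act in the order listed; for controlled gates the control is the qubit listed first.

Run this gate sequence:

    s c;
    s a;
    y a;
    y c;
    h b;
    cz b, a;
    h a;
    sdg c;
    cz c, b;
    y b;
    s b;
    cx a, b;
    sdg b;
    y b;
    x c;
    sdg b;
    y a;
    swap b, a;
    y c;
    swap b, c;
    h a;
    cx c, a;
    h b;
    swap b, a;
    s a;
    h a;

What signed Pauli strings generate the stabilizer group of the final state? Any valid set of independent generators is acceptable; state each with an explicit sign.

The final state is stabilized by the group generated by +YII, -IYI, -IIY; other independent generating sets are equally valid.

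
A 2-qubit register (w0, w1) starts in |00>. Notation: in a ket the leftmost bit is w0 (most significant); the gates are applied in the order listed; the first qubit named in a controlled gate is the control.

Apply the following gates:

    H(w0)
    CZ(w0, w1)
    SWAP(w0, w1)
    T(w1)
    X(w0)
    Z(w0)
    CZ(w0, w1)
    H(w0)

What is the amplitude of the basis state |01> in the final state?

|01> carries amplitude exp(I*pi/4)/2 in the final state.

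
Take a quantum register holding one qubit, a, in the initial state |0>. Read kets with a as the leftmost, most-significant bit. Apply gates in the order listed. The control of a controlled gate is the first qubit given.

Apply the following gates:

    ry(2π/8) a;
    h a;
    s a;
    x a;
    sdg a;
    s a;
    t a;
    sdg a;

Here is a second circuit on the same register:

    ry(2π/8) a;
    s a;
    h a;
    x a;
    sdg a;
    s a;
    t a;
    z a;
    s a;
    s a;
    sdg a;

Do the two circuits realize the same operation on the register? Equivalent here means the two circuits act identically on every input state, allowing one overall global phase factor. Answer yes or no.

No, they are not equivalent — no single phase factor reconciles the two unitaries.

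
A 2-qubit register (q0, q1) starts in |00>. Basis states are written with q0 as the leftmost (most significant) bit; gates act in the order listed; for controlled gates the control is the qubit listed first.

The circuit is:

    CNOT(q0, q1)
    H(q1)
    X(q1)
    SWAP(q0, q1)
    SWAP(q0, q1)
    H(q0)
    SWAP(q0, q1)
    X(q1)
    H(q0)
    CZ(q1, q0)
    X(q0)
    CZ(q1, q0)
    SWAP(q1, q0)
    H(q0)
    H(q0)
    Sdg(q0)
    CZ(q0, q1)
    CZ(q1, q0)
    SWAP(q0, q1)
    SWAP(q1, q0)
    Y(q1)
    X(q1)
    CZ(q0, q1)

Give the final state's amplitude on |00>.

The amplitude on |00> is 0.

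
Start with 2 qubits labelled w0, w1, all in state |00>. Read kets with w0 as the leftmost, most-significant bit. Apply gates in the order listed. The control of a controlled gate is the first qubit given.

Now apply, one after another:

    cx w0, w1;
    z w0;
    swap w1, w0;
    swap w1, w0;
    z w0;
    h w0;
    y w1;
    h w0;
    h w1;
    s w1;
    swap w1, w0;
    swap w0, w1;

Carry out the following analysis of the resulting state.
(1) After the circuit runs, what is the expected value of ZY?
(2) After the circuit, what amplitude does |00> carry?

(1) In the final state, ZY has expectation -1. Key observation: steps 2-5 multiply out to the identity, so the circuit reduces to the remaining gates.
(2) |00> carries amplitude sqrt(2)*I/2 in the final state.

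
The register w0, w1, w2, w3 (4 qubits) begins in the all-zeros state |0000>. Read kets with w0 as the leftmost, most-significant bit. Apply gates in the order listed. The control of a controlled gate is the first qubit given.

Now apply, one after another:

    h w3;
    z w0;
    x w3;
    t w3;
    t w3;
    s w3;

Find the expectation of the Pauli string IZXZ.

The observable IZXZ averages to 0.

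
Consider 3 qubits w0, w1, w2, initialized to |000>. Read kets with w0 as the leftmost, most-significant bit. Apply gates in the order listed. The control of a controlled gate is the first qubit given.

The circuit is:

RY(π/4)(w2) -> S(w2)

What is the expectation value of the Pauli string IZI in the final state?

In the final state, IZI has expectation 1.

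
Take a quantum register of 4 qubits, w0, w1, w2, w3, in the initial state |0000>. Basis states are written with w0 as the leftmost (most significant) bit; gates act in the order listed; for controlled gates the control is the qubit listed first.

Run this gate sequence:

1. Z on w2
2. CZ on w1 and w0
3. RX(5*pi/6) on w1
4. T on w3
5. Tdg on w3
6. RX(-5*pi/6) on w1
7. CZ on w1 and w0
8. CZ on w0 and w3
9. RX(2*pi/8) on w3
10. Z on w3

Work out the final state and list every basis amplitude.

After the circuit, the state carries amplitude sqrt(sqrt(2) + 2)/2 on |0000>, I*sqrt(2 - sqrt(2))/2 on |0001>, and 0 on every other basis state. Key observation: the block from step 2 through step 7 cancels to the identity and can be dropped.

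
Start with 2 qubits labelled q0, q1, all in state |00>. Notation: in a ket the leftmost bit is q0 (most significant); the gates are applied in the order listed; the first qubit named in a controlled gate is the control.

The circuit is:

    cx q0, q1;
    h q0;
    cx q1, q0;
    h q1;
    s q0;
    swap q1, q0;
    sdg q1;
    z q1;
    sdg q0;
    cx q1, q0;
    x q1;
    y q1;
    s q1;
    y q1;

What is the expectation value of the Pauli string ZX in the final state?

In the final state, ZX has expectation -1.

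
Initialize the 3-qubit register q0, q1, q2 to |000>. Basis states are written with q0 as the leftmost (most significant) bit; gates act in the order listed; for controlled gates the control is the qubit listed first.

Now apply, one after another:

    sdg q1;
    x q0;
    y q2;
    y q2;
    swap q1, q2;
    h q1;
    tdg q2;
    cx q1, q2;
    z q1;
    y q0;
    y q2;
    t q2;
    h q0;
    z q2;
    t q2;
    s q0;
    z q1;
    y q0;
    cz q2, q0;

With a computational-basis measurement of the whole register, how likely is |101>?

A full measurement returns |101> with probability 1/4.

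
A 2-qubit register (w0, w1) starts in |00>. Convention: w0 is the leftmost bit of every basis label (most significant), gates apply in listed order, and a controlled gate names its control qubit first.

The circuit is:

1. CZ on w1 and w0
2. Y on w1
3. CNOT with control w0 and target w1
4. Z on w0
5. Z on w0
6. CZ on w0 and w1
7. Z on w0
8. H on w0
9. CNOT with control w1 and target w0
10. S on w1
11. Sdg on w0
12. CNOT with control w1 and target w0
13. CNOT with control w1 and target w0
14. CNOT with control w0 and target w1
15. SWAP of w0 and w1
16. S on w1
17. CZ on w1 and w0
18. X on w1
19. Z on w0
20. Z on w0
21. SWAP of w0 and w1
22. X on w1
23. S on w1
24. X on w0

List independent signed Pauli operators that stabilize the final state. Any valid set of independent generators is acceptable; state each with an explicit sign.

The final state is stabilized by the group generated by +XY, +ZZ; other independent generating sets are equally valid.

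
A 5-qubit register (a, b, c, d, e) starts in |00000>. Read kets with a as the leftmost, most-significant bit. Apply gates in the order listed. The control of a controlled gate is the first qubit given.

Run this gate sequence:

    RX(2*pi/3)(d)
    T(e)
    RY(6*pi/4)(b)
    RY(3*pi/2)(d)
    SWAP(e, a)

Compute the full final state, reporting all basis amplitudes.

The final amplitudes are 1/4 - sqrt(3)*I/4 on |00000>, -1/4 - sqrt(3)*I/4 on |00010>, -1/4 + sqrt(3)*I/4 on |01000>, 1/4 + sqrt(3)*I/4 on |01010>, and 0 on every other basis state.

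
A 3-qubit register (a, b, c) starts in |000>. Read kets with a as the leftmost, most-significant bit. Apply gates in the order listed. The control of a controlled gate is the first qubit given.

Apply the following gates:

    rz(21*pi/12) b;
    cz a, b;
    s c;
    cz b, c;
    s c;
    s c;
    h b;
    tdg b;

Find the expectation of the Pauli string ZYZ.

In the final state, ZYZ has expectation -sqrt(2)/2.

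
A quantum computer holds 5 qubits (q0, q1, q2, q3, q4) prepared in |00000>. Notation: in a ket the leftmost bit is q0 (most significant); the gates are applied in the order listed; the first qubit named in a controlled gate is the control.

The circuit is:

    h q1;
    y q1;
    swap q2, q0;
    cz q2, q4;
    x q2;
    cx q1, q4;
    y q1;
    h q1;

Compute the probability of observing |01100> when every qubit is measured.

A full measurement returns |01100> with probability 1/4.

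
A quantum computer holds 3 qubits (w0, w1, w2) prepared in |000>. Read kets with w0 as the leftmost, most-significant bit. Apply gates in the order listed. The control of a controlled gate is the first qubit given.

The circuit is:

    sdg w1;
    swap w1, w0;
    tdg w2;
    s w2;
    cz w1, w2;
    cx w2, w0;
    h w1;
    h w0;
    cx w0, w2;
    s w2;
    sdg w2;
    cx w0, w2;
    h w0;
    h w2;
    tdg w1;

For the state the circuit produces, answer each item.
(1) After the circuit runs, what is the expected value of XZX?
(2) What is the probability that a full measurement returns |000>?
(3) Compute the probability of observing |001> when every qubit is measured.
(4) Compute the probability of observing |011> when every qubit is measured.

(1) The expectation value of XZX is 0. Key observation: steps 8-13 multiply out to the identity, so the circuit reduces to the remaining gates.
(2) The probability of measuring |000> is 1/4.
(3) Outcome |001> occurs with probability 1/4.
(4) Outcome |011> occurs with probability 1/4.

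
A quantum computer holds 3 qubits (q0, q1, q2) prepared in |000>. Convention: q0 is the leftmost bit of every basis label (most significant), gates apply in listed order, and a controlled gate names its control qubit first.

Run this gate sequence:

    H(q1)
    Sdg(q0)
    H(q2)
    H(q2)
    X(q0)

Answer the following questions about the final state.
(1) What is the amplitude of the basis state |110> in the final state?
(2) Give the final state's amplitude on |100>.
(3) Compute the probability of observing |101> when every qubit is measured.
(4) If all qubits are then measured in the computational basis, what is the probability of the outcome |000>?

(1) The amplitude on |110> is sqrt(2)/2. Key observation: steps 3-4 multiply out to the identity, so the circuit reduces to the remaining gates.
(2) The final state's coefficient on |100> equals sqrt(2)/2.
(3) Outcome |101> occurs with probability 0.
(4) The probability of measuring |000> is 0.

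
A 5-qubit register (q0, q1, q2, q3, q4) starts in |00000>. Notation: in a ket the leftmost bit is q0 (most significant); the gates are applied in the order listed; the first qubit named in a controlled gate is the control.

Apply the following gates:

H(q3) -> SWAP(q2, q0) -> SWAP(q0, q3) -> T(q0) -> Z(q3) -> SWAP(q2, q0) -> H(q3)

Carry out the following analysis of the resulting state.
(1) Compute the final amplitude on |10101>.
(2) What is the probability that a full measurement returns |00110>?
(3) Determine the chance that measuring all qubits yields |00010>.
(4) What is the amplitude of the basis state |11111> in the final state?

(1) The amplitude on |10101> is 0.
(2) Outcome |00110> occurs with probability 1/4.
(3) Outcome |00010> occurs with probability 1/4.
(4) The amplitude on |11111> is 0.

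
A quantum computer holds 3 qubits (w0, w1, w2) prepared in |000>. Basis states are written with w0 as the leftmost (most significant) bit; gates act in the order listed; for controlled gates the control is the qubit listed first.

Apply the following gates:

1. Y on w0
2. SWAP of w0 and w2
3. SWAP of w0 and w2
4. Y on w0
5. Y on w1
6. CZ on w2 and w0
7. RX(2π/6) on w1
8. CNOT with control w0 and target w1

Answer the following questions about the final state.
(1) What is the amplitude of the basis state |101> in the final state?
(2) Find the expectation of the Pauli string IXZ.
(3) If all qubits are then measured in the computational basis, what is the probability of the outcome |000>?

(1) |101> carries amplitude 0 in the final state.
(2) In the final state, IXZ has expectation 0.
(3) Outcome |000> occurs with probability 1/4.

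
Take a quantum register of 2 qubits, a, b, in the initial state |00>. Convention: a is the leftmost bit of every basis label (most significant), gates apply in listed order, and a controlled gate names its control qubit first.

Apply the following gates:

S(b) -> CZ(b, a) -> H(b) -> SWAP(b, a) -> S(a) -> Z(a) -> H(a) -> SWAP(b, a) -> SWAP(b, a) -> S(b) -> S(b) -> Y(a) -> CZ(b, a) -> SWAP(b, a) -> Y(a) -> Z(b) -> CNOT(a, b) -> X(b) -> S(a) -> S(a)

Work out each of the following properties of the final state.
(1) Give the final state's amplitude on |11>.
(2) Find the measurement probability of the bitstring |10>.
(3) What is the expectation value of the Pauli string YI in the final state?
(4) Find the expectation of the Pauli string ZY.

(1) The final state's coefficient on |11> equals -1/2 + I/2.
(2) The probability of measuring |10> is 1/2.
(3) In the final state, YI has expectation 0.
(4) The observable ZY averages to 1.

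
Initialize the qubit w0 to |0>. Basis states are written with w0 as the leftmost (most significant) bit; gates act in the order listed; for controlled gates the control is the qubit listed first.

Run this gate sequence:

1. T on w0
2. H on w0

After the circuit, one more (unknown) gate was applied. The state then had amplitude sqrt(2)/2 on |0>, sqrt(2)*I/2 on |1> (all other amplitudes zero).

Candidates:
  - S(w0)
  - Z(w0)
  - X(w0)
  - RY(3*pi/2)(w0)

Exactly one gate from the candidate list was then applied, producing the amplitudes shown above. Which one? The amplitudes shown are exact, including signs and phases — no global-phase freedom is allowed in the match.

The unique candidate consistent with the amplitudes is S(w0).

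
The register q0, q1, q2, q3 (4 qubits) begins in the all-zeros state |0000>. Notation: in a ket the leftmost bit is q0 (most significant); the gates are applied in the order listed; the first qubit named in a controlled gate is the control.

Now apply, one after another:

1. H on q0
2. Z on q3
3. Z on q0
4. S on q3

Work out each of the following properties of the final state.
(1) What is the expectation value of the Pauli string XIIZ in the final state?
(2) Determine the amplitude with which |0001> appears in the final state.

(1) In the final state, XIIZ has expectation -1.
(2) |0001> carries amplitude 0 in the final state.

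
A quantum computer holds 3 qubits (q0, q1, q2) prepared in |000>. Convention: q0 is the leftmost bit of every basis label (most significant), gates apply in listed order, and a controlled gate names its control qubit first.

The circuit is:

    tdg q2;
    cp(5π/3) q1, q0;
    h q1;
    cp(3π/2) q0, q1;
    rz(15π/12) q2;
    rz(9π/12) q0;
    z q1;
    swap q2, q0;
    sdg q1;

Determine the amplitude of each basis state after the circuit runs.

After the circuit, the state carries amplitude -sqrt(2)/2 on |000>, -sqrt(2)*I/2 on |010>, and 0 on every other basis state.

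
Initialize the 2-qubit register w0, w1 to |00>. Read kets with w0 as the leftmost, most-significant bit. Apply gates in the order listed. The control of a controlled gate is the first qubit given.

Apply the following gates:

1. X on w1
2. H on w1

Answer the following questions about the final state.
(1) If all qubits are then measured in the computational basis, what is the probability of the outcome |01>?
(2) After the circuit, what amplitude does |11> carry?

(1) The probability of measuring |01> is 1/2.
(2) The final state's coefficient on |11> equals 0.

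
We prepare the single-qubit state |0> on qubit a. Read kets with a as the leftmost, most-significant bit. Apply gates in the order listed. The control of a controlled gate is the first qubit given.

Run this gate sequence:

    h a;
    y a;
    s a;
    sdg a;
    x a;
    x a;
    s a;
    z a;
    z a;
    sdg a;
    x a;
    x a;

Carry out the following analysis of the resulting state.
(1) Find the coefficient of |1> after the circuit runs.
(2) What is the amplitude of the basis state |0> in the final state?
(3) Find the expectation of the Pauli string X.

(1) The amplitude on |1> is sqrt(2)*I/2. Key observation: gates 5-12 undo each other exactly, leaving only the rest of the circuit to track.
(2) |0> carries amplitude -sqrt(2)*I/2 in the final state.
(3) In the final state, X has expectation -1.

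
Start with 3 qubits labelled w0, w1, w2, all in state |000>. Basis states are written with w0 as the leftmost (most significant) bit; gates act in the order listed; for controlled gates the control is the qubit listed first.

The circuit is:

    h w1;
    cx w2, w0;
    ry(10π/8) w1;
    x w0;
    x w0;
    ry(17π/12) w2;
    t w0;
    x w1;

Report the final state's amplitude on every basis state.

After the circuit, the state carries amplitude -sqrt(6)/8 - sqrt(2)/8 + 1/4 on |000>, -sqrt(6)/8 + sqrt(2)/8 + sqrt(3)/4 on |001>, -sqrt(2)/8 + sqrt(6)/8 + sqrt(3)/4 on |010>, -sqrt(6)/8 - 1/4 - sqrt(2)/8 on |011>, 0 on |100>, 0 on |101>, 0 on |110>, 0 on |111>. Key observation: steps 4-5 multiply out to the identity, so the circuit reduces to the remaining gates.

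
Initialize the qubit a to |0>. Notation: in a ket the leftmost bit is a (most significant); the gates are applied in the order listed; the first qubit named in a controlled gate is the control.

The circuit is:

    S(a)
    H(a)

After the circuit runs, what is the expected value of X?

The expectation value of X is 1.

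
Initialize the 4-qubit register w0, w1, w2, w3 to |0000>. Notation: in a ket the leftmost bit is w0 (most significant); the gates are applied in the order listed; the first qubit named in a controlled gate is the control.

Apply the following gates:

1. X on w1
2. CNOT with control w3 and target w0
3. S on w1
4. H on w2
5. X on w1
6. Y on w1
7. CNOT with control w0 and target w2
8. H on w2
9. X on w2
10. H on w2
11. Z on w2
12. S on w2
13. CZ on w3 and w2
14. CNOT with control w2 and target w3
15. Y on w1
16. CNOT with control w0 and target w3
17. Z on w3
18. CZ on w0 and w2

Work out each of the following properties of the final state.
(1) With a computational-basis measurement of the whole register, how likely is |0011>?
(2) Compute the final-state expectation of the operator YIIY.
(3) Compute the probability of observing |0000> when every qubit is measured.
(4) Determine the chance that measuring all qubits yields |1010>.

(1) A full measurement returns |0011> with probability 1/2. Key observation: gates 8-11 undo each other exactly, leaving only the rest of the circuit to track.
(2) The expectation value of YIIY is 0.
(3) The probability of measuring |0000> is 1/2.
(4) Outcome |1010> occurs with probability 0.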